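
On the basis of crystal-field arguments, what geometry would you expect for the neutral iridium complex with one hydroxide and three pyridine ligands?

square planar

Summing ligand charges against the 0 overall charge gives an oxidation state of +1 for iridium.
Iridium is a group-9 element; Ir(I) is therefore d⁸.
With 4 monodentate ligands the coordination number is 4.
A 5d d⁸ ion has a large crystal-field splitting; square planar leaves the high-energy d_{x²−y²} orbital empty and maximises CFSE.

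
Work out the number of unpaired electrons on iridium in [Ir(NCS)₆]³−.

0 unpaired electrons

Summing ligand charges against the −3 overall charge gives an oxidation state of +3 for iridium.
Iridium is a group-9 element; Ir(III) is therefore d⁶.
The spin state decides the count: a 5d ion has a large Δₒ and is invariably low-spin.
An octahedral low-spin d⁶ ion is t₂g⁶e_g⁰, giving 0 unpaired electrons.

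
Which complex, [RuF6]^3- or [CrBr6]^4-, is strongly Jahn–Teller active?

[CrBr6]^4-

[RuF6]^3-: Ligand charges: each fluoride is −1. With an overall charge of −3 the ruthenium centre must be in the +3 oxidation state. Ruthenium is a group-8 element; Ru(III) is therefore d⁵. A 4d ion has a large Δₒ and is invariably low-spin. The d⁵ configuration leaves the e_g set evenly filled (or empty) — no strong Jahn–Teller driving force.
[CrBr6]^4-: Summing ligand charges against the −4 overall charge gives an oxidation state of +2 for chromium. Chromium is a group-6 element; Cr(II) is therefore d⁴. Bromide is a weak-field ligand for a first-row metal, so the complex is high-spin. The t₂g³e_g¹ (high-spin) configuration has an unevenly filled e_g set; the Jahn–Teller theorem predicts a tetragonal distortion (typically axial elongation) to lift the degeneracy.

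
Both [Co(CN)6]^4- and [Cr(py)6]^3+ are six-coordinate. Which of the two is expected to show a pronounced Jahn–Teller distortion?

[Co(CN)6]^4-: Summing ligand charges against the −4 overall charge gives an oxidation state of +2 for cobalt. Cobalt is a group-9 element; Co(II) is therefore d⁷. Cyanide is a strong-field ligand (high in the spectrochemical series) for a first-row metal, so the complex is low-spin. The t₂g⁶e_g¹ (low-spin) configuration has an unevenly filled e_g set; the Jahn–Teller theorem predicts a tetragonal distortion (typically axial elongation) to lift the degeneracy.
[Cr(py)6]^3+: Pyridine is neutral; balancing the +3 overall charge requires Cr(III). Cr sits in group 6, so the d-electron count is 6 − 3 = 3. The d³ configuration leaves the e_g set evenly filled (or empty) — no strong Jahn–Teller driving force.

[Co(CN)6]^4-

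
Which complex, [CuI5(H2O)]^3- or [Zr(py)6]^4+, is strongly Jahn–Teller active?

[CuI5(H2O)]^3-

[CuI5(H2O)]^3-: Each iodide is −1; water is neutral; balancing the −3 overall charge requires Cu(II). Cu sits in group 11, so the d-electron count is 11 − 2 = 9. The t₂g⁶e_g³ configuration has an unevenly filled e_g set; the Jahn–Teller theorem predicts a tetragonal distortion (typically axial elongation) to lift the degeneracy.
[Zr(py)6]^4+: Pyridine is neutral; balancing the +4 overall charge requires Zr(IV). Zirconium is a group-4 element; Zr(IV) is therefore d⁰. The d⁰ configuration leaves the e_g set evenly filled (or empty) — no strong Jahn–Teller driving force.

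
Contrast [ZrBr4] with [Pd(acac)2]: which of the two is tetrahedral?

[ZrBr4]

For [ZrBr4]: Ligand charges: each bromide is −1. With an overall charge of 0 the zirconium centre must be in the +4 oxidation state. Group 4 minus oxidation state 4 gives a d⁰ configuration. A d⁰ ion has no crystal-field stabilisation preference between square planar and tetrahedral, so four ligands adopt the sterically favoured tetrahedral geometry. → tetrahedral.
For [Pd(acac)2]: Ligand charges: each acetylacetonate is −1. With an overall charge of 0 the palladium centre must be in the +2 oxidation state. Group 10 minus oxidation state 2 gives a d⁸ configuration. A 4d d⁸ ion has a large crystal-field splitting; square planar leaves the high-energy d_{x²−y²} orbital empty and maximises CFSE. → square planar.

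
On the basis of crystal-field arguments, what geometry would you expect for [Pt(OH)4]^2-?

square planar

Each hydroxide is −1; balancing the −2 overall charge requires Pt(II).
Group 10 minus oxidation state 2 gives a d⁸ configuration.
Coordination number: 4.
A 5d d⁸ ion has a large crystal-field splitting; square planar leaves the high-energy d_{x²−y²} orbital empty and maximises CFSE.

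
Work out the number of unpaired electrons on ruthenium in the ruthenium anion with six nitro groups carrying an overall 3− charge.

Each nitro (N-bound nitrite) is −1; balancing the −3 overall charge requires Ru(III).
Group 8 minus oxidation state 3 gives a d⁵ configuration.
The spin state decides the count: a 4d ion has a large Δₒ and is invariably low-spin.
An octahedral low-spin d⁵ ion is t₂g⁵e_g⁰, giving 1 unpaired electron.

1 unpaired electron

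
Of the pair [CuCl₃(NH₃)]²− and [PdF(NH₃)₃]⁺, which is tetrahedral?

For [CuCl₃(NH₃)]²−: Summing ligand charges against the −2 overall charge gives an oxidation state of +1 for copper. Cu sits in group 11, so the d-electron count is 11 − 1 = 10. A d¹⁰ ion has no crystal-field stabilisation preference between square planar and tetrahedral, so four ligands adopt the sterically favoured tetrahedral geometry. → tetrahedral.
For [PdF(NH₃)₃]⁺: Summing ligand charges against the +1 overall charge gives an oxidation state of +2 for palladium. Group 10 minus oxidation state 2 gives a d⁸ configuration. A 4d d⁸ ion has a large crystal-field splitting; square planar leaves the high-energy d_{x²−y²} orbital empty and maximises CFSE. → square planar.

[CuCl₃(NH₃)]²−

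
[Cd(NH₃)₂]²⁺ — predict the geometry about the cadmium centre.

Summing ligand charges against the +2 overall charge gives an oxidation state of +2 for cadmium.
Group 12 minus oxidation state 2 gives a d¹⁰ configuration.
Coordination number: 2.
A d¹⁰ ion with only two ligands adopts a linear arrangement (sp hybridisation; no CFSE preference).

linear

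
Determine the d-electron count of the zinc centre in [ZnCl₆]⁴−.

d¹⁰

Ligand charges: each chloride is −1. With an overall charge of −4 the zinc centre must be in the +2 oxidation state.
Group 12 minus oxidation state 2 gives a d¹⁰ configuration.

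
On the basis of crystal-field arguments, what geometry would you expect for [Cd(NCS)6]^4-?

octahedral

Summing ligand charges against the −4 overall charge gives an oxidation state of +2 for cadmium.
Cadmium is a group-12 element; Cd(II) is therefore d¹⁰.
Coordination number: 6.
Six donors around a single metal centre give an octahedral coordination sphere.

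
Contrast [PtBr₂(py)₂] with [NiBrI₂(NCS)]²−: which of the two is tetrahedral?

For [PtBr₂(py)₂]: Each bromide is −1; pyridine is neutral; balancing the 0 overall charge requires Pt(II). Pt sits in group 10, so the d-electron count is 10 − 2 = 8. A 5d d⁸ ion has a large crystal-field splitting; square planar leaves the high-energy d_{x²−y²} orbital empty and maximises CFSE. → square planar.
For [NiBrI₂(NCS)]²−: Ligand charges: each bromide is −1; each iodide is −1; each isothiocyanate is −1. With an overall charge of −2 the nickel centre must be in the +2 oxidation state. Group 10 minus oxidation state 2 gives a d⁸ configuration. Bromide, iodide, and isothiocyanate are weak-field ligands. With weak-field ligands the CFSE gain from square planar is small, so a 3d d⁸ ion takes the sterically preferred tetrahedral geometry. → tetrahedral.

[NiBrI₂(NCS)]²−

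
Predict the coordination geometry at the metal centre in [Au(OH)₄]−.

square planar

Ligand charges: each hydroxide is −1. With an overall charge of −1 the gold centre must be in the +3 oxidation state.
Gold is a group-11 element; Au(III) is therefore d⁸.
With 4 monodentate ligands the coordination number is 4.
A 5d d⁸ ion has a large crystal-field splitting; square planar leaves the high-energy d_{x²−y²} orbital empty and maximises CFSE.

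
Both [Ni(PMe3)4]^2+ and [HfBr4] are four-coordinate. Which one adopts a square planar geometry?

[Ni(PMe3)4]^2+

For [Ni(PMe3)4]^2+: Ligand charges: trimethylphosphine is neutral. With an overall charge of +2 the nickel centre must be in the +2 oxidation state. Group 10 minus oxidation state 2 gives a d⁸ configuration. Trimethylphosphine is a strong-field ligand (high in the spectrochemical series). A 3d d⁸ ion with strong-field ligands gains enough CFSE to favour square planar over tetrahedral. → square planar.
For [HfBr4]: Summing ligand charges against the 0 overall charge gives an oxidation state of +4 for hafnium. Group 4 minus oxidation state 4 gives a d⁰ configuration. A d⁰ ion has no crystal-field stabilisation preference between square planar and tetrahedral, so four ligands adopt the sterically favoured tetrahedral geometry. → tetrahedral.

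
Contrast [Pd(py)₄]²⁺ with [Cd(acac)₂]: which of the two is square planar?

For [Pd(py)₄]²⁺: Summing ligand charges against the +2 overall charge gives an oxidation state of +2 for palladium. Group 10 minus oxidation state 2 gives a d⁸ configuration. A 4d d⁸ ion has a large crystal-field splitting; square planar leaves the high-energy d_{x²−y²} orbital empty and maximises CFSE. → square planar.
For [Cd(acac)₂]: Summing ligand charges against the 0 overall charge gives an oxidation state of +2 for cadmium. Cadmium is a group-12 element; Cd(II) is therefore d¹⁰. A d¹⁰ ion has no crystal-field stabilisation preference between square planar and tetrahedral, so four ligands adopt the sterically favoured tetrahedral geometry. → tetrahedral.

[Pd(py)₄]²⁺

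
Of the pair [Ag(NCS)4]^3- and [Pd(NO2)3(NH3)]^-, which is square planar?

For [Ag(NCS)4]^3-: Each isothiocyanate is −1; balancing the −3 overall charge requires Ag(I). Silver is a group-11 element; Ag(I) is therefore d¹⁰. A d¹⁰ ion has no crystal-field stabilisation preference between square planar and tetrahedral, so four ligands adopt the sterically favoured tetrahedral geometry. → tetrahedral.
For [Pd(NO2)3(NH3)]^-: Ligand charges: each nitro (N-bound nitrite) is −1; ammonia is neutral. With an overall charge of −1 the palladium centre must be in the +2 oxidation state. Group 10 minus oxidation state 2 gives a d⁸ configuration. A 4d d⁸ ion has a large crystal-field splitting; square planar leaves the high-energy d_{x²−y²} orbital empty and maximises CFSE. → square planar.

[Pd(NO2)3(NH3)]^-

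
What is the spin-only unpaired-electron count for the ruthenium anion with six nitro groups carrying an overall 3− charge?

Each nitro (N-bound nitrite) is −1; balancing the −3 overall charge requires Ru(III).
Ru sits in group 8, so the d-electron count is 8 − 3 = 5.
The spin state decides the count: a 4d ion has a large Δₒ and is invariably low-spin.
An octahedral low-spin d⁵ ion is t₂g⁵e_g⁰, giving 1 unpaired electron.

1 unpaired electron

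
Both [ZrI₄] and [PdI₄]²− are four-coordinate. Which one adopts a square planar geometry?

[PdI₄]²−

For [ZrI₄]: Each iodide is −1; balancing the 0 overall charge requires Zr(IV). Zr sits in group 4, so the d-electron count is 4 − 4 = 0. A d⁰ ion has no crystal-field stabilisation preference between square planar and tetrahedral, so four ligands adopt the sterically favoured tetrahedral geometry. → tetrahedral.
For [PdI₄]²−: Each iodide is −1; balancing the −2 overall charge requires Pd(II). Palladium is a group-10 element; Pd(II) is therefore d⁸. A 4d d⁸ ion has a large crystal-field splitting; square planar leaves the high-energy d_{x²−y²} orbital empty and maximises CFSE. → square planar.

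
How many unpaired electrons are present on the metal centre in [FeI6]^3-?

Each iodide is −1; balancing the −3 overall charge requires Fe(III).
Fe sits in group 8, so the d-electron count is 8 − 3 = 5.
The spin state decides the count: Iodide is a weak-field ligand for a first-row metal, so the complex is high-spin.
An octahedral high-spin d⁵ ion is t₂g³e_g², giving 5 unpaired electrons.

5 unpaired electrons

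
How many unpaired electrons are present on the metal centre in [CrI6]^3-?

3 unpaired electrons

Each iodide is −1; balancing the −3 overall charge requires Cr(III).
Cr sits in group 6, so the d-electron count is 6 − 3 = 3.
In an octahedral field the d³ configuration is t₂g³e_g⁰ (only one arrangement possible), giving 3 unpaired electrons.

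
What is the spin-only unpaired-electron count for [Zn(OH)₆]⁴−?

Ligand charges: each hydroxide is −1. With an overall charge of −4 the zinc centre must be in the +2 oxidation state.
Group 12 minus oxidation state 2 gives a d¹⁰ configuration.
In an octahedral field the d¹⁰ configuration is t₂g⁶e_g⁴, giving 0 unpaired electrons.

0 unpaired electrons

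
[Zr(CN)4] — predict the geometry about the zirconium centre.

Ligand charges: each cyanide is −1. With an overall charge of 0 the zirconium centre must be in the +4 oxidation state.
Group 4 minus oxidation state 4 gives a d⁰ configuration.
With 4 monodentate ligands the coordination number is 4.
A d⁰ ion has no crystal-field stabilisation preference between square planar and tetrahedral, so four ligands adopt the sterically favoured tetrahedral geometry.

tetrahedral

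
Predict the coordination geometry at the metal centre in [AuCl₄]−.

square planar

Each chloride is −1; balancing the −1 overall charge requires Au(III).
Gold is a group-11 element; Au(III) is therefore d⁸.
Coordination number: 4.
A 5d d⁸ ion has a large crystal-field splitting; square planar leaves the high-energy d_{x²−y²} orbital empty and maximises CFSE.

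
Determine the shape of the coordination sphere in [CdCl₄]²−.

Ligand charges: each chloride is −1. With an overall charge of −2 the cadmium centre must be in the +2 oxidation state.
Group 12 minus oxidation state 2 gives a d¹⁰ configuration.
With 4 monodentate ligands the coordination number is 4.
A d¹⁰ ion has no crystal-field stabilisation preference between square planar and tetrahedral, so four ligands adopt the sterically favoured tetrahedral geometry.

tetrahedral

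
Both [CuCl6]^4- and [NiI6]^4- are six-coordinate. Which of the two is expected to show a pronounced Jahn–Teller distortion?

[CuCl6]^4-: Each chloride is −1; balancing the −4 overall charge requires Cu(II). Copper is a group-11 element; Cu(II) is therefore d⁹. The t₂g⁶e_g³ configuration has an unevenly filled e_g set; the Jahn–Teller theorem predicts a tetragonal distortion (typically axial elongation) to lift the degeneracy.
[NiI6]^4-: Ligand charges: each iodide is −1. With an overall charge of −4 the nickel centre must be in the +2 oxidation state. Nickel is a group-10 element; Ni(II) is therefore d⁸. The d⁸ configuration leaves the e_g set evenly filled (or empty) — no strong Jahn–Teller driving force.

[CuCl6]^4-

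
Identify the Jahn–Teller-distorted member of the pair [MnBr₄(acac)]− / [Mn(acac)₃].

[Mn(acac)₃]

[MnBr₄(acac)]−: Summing ligand charges against the −1 overall charge gives an oxidation state of +4 for manganese. Mn sits in group 7, so the d-electron count is 7 − 4 = 3. The d³ configuration leaves the e_g set evenly filled (or empty) — no strong Jahn–Teller driving force.
[Mn(acac)₃]: Summing ligand charges against the 0 overall charge gives an oxidation state of +3 for manganese. Mn sits in group 7, so the d-electron count is 7 − 3 = 4. Acetylacetonate is a weak-field ligand for a first-row metal, so the complex is high-spin. The t₂g³e_g¹ (high-spin) configuration has an unevenly filled e_g set; the Jahn–Teller theorem predicts a tetragonal distortion (typically axial elongation) to lift the degeneracy.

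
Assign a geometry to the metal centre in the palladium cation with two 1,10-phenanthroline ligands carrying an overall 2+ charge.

Summing ligand charges against the +2 overall charge gives an oxidation state of +2 for palladium.
Palladium is a group-10 element; Pd(II) is therefore d⁸.
Counting donor atoms: 2×1,10-phenanthroline (bidentate) → 4 donors. Coordination number = 4.
A 4d d⁸ ion has a large crystal-field splitting; square planar leaves the high-energy d_{x²−y²} orbital empty and maximises CFSE.

square planar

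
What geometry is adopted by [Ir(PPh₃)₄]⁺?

Ligand charges: triphenylphosphine is neutral. With an overall charge of +1 the iridium centre must be in the +1 oxidation state.
Ir sits in group 9, so the d-electron count is 9 − 1 = 8.
With 4 monodentate ligands the coordination number is 4.
A 5d d⁸ ion has a large crystal-field splitting; square planar leaves the high-energy d_{x²−y²} orbital empty and maximises CFSE.

square planar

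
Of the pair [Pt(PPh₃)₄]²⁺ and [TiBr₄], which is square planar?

For [Pt(PPh₃)₄]²⁺: Summing ligand charges against the +2 overall charge gives an oxidation state of +2 for platinum. Pt sits in group 10, so the d-electron count is 10 − 2 = 8. A 5d d⁸ ion has a large crystal-field splitting; square planar leaves the high-energy d_{x²−y²} orbital empty and maximises CFSE. → square planar.
For [TiBr₄]: Summing ligand charges against the 0 overall charge gives an oxidation state of +4 for titanium. Titanium is a group-4 element; Ti(IV) is therefore d⁰. A d⁰ ion has no crystal-field stabilisation preference between square planar and tetrahedral, so four ligands adopt the sterically favoured tetrahedral geometry. → tetrahedral.

[Pt(PPh₃)₄]²⁺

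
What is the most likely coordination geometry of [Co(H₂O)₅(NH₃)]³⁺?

octahedral

Summing ligand charges against the +3 overall charge gives an oxidation state of +3 for cobalt.
Co sits in group 9, so the d-electron count is 9 − 3 = 6.
With 6 monodentate ligands the coordination number is 6.
Six donors around a single metal centre give an octahedral coordination sphere.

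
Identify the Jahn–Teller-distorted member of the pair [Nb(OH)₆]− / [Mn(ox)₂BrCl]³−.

[Nb(OH)₆]−: Summing ligand charges against the −1 overall charge gives an oxidation state of +5 for niobium. Group 5 minus oxidation state 5 gives a d⁰ configuration. The d⁰ configuration leaves the e_g set evenly filled (or empty) — no strong Jahn–Teller driving force.
[Mn(ox)₂BrCl]³−: Each oxalate is −2; each bromide is −1; each chloride is −1; balancing the −3 overall charge requires Mn(III). Mn sits in group 7, so the d-electron count is 7 − 3 = 4. Bromide, chloride, and oxalate are weak-field ligands for a first-row metal, so the complex is high-spin. The t₂g³e_g¹ (high-spin) configuration has an unevenly filled e_g set; the Jahn–Teller theorem predicts a tetragonal distortion (typically axial elongation) to lift the degeneracy.

[Mn(ox)₂BrCl]³−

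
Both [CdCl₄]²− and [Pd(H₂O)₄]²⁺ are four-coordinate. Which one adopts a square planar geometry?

For [CdCl₄]²−: Ligand charges: each chloride is −1. With an overall charge of −2 the cadmium centre must be in the +2 oxidation state. Group 12 minus oxidation state 2 gives a d¹⁰ configuration. A d¹⁰ ion has no crystal-field stabilisation preference between square planar and tetrahedral, so four ligands adopt the sterically favoured tetrahedral geometry. → tetrahedral.
For [Pd(H₂O)₄]²⁺: Summing ligand charges against the +2 overall charge gives an oxidation state of +2 for palladium. Palladium is a group-10 element; Pd(II) is therefore d⁸. A 4d d⁸ ion has a large crystal-field splitting; square planar leaves the high-energy d_{x²−y²} orbital empty and maximises CFSE. → square planar.

[Pd(H₂O)₄]²⁺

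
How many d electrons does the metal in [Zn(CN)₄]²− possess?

d¹⁰

Ligand charges: each cyanide is −1. With an overall charge of −2 the zinc centre must be in the +2 oxidation state.
Group 12 minus oxidation state 2 gives a d¹⁰ configuration.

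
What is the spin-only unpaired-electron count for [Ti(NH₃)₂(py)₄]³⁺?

Summing ligand charges against the +3 overall charge gives an oxidation state of +3 for titanium.
Ti sits in group 4, so the d-electron count is 4 − 3 = 1.
In an octahedral field the d¹ configuration is t₂g¹e_g⁰ (only one arrangement possible), giving 1 unpaired electron.

1 unpaired electron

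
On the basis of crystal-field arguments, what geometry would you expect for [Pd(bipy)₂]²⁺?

Ligand charges: 2,2′-bipyridine is neutral. With an overall charge of +2 the palladium centre must be in the +2 oxidation state.
Palladium is a group-10 element; Pd(II) is therefore d⁸.
Counting donor atoms: 2×2,2′-bipyridine (bidentate) → 4 donors. Coordination number = 4.
A 4d d⁸ ion has a large crystal-field splitting; square planar leaves the high-energy d_{x²−y²} orbital empty and maximises CFSE.

square planar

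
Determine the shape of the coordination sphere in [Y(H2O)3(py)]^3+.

tetrahedral

Ligand charges: water is neutral; pyridine is neutral. With an overall charge of +3 the yttrium centre must be in the +3 oxidation state.
Group 3 minus oxidation state 3 gives a d⁰ configuration.
Coordination number: 4.
A d⁰ ion has no crystal-field stabilisation preference between square planar and tetrahedral, so four ligands adopt the sterically favoured tetrahedral geometry.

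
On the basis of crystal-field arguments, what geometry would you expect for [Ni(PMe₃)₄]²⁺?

square planar

Trimethylphosphine is neutral; balancing the +2 overall charge requires Ni(II).
Ni sits in group 10, so the d-electron count is 10 − 2 = 8.
Coordination number: 4.
Trimethylphosphine is a strong-field ligand (high in the spectrochemical series).
A 3d d⁸ ion with strong-field ligands gains enough CFSE to favour square planar over tetrahedral.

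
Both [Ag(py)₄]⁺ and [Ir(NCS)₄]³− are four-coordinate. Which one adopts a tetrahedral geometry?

For [Ag(py)₄]⁺: Pyridine is neutral; balancing the +1 overall charge requires Ag(I). Ag sits in group 11, so the d-electron count is 11 − 1 = 10. A d¹⁰ ion has no crystal-field stabilisation preference between square planar and tetrahedral, so four ligands adopt the sterically favoured tetrahedral geometry. → tetrahedral.
For [Ir(NCS)₄]³−: Each isothiocyanate is −1; balancing the −3 overall charge requires Ir(I). Iridium is a group-9 element; Ir(I) is therefore d⁸. A 5d d⁸ ion has a large crystal-field splitting; square planar leaves the high-energy d_{x²−y²} orbital empty and maximises CFSE. → square planar.

[Ag(py)₄]⁺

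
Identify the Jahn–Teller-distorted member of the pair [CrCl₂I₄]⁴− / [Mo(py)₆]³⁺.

[CrCl₂I₄]⁴−: Ligand charges: each chloride is −1; each iodide is −1. With an overall charge of −4 the chromium centre must be in the +2 oxidation state. Chromium is a group-6 element; Cr(II) is therefore d⁴. Chloride and iodide are weak-field ligands for a first-row metal, so the complex is high-spin. The t₂g³e_g¹ (high-spin) configuration has an unevenly filled e_g set; the Jahn–Teller theorem predicts a tetragonal distortion (typically axial elongation) to lift the degeneracy.
[Mo(py)₆]³⁺: Pyridine is neutral; balancing the +3 overall charge requires Mo(III). Group 6 minus oxidation state 3 gives a d³ configuration. The d³ configuration leaves the e_g set evenly filled (or empty) — no strong Jahn–Teller driving force.

[CrCl₂I₄]⁴−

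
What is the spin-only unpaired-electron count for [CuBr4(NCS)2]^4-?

Ligand charges: each bromide is −1; each isothiocyanate is −1. With an overall charge of −4 the copper centre must be in the +2 oxidation state.
Cu sits in group 11, so the d-electron count is 11 − 2 = 9.
In an octahedral field the d⁹ configuration is t₂g⁶e_g³ (only one arrangement possible), giving 1 unpaired electron.

1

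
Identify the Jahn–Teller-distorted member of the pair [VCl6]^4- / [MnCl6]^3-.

[VCl6]^4-: Summing ligand charges against the −4 overall charge gives an oxidation state of +2 for vanadium. Vanadium is a group-5 element; V(II) is therefore d³. The d³ configuration leaves the e_g set evenly filled (or empty) — no strong Jahn–Teller driving force.
[MnCl6]^3-: Each chloride is −1; balancing the −3 overall charge requires Mn(III). Group 7 minus oxidation state 3 gives a d⁴ configuration. Chloride is a weak-field ligand for a first-row metal, so the complex is high-spin. The t₂g³e_g¹ (high-spin) configuration has an unevenly filled e_g set; the Jahn–Teller theorem predicts a tetragonal distortion (typically axial elongation) to lift the degeneracy.

[MnCl6]^3-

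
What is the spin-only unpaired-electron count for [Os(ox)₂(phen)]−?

1 unpaired electron

Ligand charges: each oxalate is −2; 1,10-phenanthroline is neutral. With an overall charge of −1 the osmium centre must be in the +3 oxidation state.
Osmium is a group-8 element; Os(III) is therefore d⁵.
Counting donor atoms: 2×oxalate (bidentate) → 4 donors; 1×1,10-phenanthroline (bidentate) → 2 donors. Coordination number = 6.
The spin state decides the count: a 5d ion has a large Δₒ and is invariably low-spin.
An octahedral low-spin d⁵ ion is t₂g⁵e_g⁰, giving 1 unpaired electron.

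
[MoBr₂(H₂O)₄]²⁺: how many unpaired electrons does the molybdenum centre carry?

Ligand charges: each bromide is −1; water is neutral. With an overall charge of +2 the molybdenum centre must be in the +4 oxidation state.
Group 6 minus oxidation state 4 gives a d² configuration.
In an octahedral field the d² configuration is t₂g²e_g⁰ (only one arrangement possible), giving 2 unpaired electrons.

2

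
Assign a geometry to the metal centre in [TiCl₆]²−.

octahedral

Ligand charges: each chloride is −1. With an overall charge of −2 the titanium centre must be in the +4 oxidation state.
Ti sits in group 4, so the d-electron count is 4 − 4 = 0.
Coordination number: 6.
Six donors around a single metal centre give an octahedral coordination sphere.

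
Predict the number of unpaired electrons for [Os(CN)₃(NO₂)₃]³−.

Each cyanide is −1; each nitro (N-bound nitrite) is −1; balancing the −3 overall charge requires Os(III).
Os sits in group 8, so the d-electron count is 8 − 3 = 5.
The spin state decides the count: a 5d ion has a large Δₒ and is invariably low-spin.
An octahedral low-spin d⁵ ion is t₂g⁵e_g⁰, giving 1 unpaired electron.

1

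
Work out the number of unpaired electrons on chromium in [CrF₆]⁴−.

Each fluoride is −1; balancing the −4 overall charge requires Cr(II).
Group 6 minus oxidation state 2 gives a d⁴ configuration.
The spin state decides the count: Fluoride is a weak-field ligand for a first-row metal, so the complex is high-spin.
An octahedral high-spin d⁴ ion is t₂g³e_g¹, giving 4 unpaired electrons.

4 unpaired electrons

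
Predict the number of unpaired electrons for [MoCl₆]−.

Ligand charges: each chloride is −1. With an overall charge of −1 the molybdenum centre must be in the +5 oxidation state.
Mo sits in group 6, so the d-electron count is 6 − 5 = 1.
In an octahedral field the d¹ configuration is t₂g¹e_g⁰ (only one arrangement possible), giving 1 unpaired electron.

1 unpaired electron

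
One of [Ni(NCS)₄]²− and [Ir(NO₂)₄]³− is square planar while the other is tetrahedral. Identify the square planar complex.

[Ir(NO₂)₄]³−

For [Ni(NCS)₄]²−: Ligand charges: each isothiocyanate is −1. With an overall charge of −2 the nickel centre must be in the +2 oxidation state. Ni sits in group 10, so the d-electron count is 10 − 2 = 8. Isothiocyanate is a weak-field ligand. With weak-field ligands the CFSE gain from square planar is small, so a 3d d⁸ ion takes the sterically preferred tetrahedral geometry. → tetrahedral.
For [Ir(NO₂)₄]³−: Ligand charges: each nitro (N-bound nitrite) is −1. With an overall charge of −3 the iridium centre must be in the +1 oxidation state. Ir sits in group 9, so the d-electron count is 9 − 1 = 8. A 5d d⁸ ion has a large crystal-field splitting; square planar leaves the high-energy d_{x²−y²} orbital empty and maximises CFSE. → square planar.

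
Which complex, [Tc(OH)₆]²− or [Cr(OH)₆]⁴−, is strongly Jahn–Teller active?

[Tc(OH)₆]²−: Ligand charges: each hydroxide is −1. With an overall charge of −2 the technetium centre must be in the +4 oxidation state. Tc sits in group 7, so the d-electron count is 7 − 4 = 3. The d³ configuration leaves the e_g set evenly filled (or empty) — no strong Jahn–Teller driving force.
[Cr(OH)₆]⁴−: Ligand charges: each hydroxide is −1. With an overall charge of −4 the chromium centre must be in the +2 oxidation state. Group 6 minus oxidation state 2 gives a d⁴ configuration. Hydroxide is a weak-field ligand for a first-row metal, so the complex is high-spin. The t₂g³e_g¹ (high-spin) configuration has an unevenly filled e_g set; the Jahn–Teller theorem predicts a tetragonal distortion (typically axial elongation) to lift the degeneracy.

[Cr(OH)₆]⁴−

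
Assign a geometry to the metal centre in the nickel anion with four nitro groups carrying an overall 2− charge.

square planar

Ligand charges: each nitro (N-bound nitrite) is −1. With an overall charge of −2 the nickel centre must be in the +2 oxidation state.
Group 10 minus oxidation state 2 gives a d⁸ configuration.
With 4 monodentate ligands the coordination number is 4.
Nitro (N-bound nitrite) is a strong-field ligand (high in the spectrochemical series).
A 3d d⁸ ion with strong-field ligands gains enough CFSE to favour square planar over tetrahedral.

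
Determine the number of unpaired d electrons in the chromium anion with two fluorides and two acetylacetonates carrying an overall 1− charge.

3

Ligand charges: each fluoride is −1; each acetylacetonate is −1. With an overall charge of −1 the chromium centre must be in the +3 oxidation state.
Group 6 minus oxidation state 3 gives a d³ configuration.
Counting donor atoms: 2×fluoride (monodentate) → 2 donors; 2×acetylacetonate (bidentate) → 4 donors. Coordination number = 6.
In an octahedral field the d³ configuration is t₂g³e_g⁰ (only one arrangement possible), giving 3 unpaired electrons.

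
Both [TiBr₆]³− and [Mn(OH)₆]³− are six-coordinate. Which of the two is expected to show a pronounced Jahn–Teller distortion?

[TiBr₆]³−: Summing ligand charges against the −3 overall charge gives an oxidation state of +3 for titanium. Titanium is a group-4 element; Ti(III) is therefore d¹. The d¹ configuration leaves the e_g set evenly filled (or empty) — no strong Jahn–Teller driving force.
[Mn(OH)₆]³−: Ligand charges: each hydroxide is −1. With an overall charge of −3 the manganese centre must be in the +3 oxidation state. Group 7 minus oxidation state 3 gives a d⁴ configuration. Hydroxide is a weak-field ligand for a first-row metal, so the complex is high-spin. The t₂g³e_g¹ (high-spin) configuration has an unevenly filled e_g set; the Jahn–Teller theorem predicts a tetragonal distortion (typically axial elongation) to lift the degeneracy.

[Mn(OH)₆]³−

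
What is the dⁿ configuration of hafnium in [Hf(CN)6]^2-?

d0

Each cyanide is −1; balancing the −2 overall charge requires Hf(IV).
Hafnium is a group-4 element; Hf(IV) is therefore d⁰.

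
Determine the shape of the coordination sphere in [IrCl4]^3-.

square planar

Ligand charges: each chloride is −1. With an overall charge of −3 the iridium centre must be in the +1 oxidation state.
Group 9 minus oxidation state 1 gives a d⁸ configuration.
With 4 monodentate ligands the coordination number is 4.
A 5d d⁸ ion has a large crystal-field splitting; square planar leaves the high-energy d_{x²−y²} orbital empty and maximises CFSE.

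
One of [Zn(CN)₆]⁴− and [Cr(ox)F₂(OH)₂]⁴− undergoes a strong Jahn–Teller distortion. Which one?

[Cr(ox)F₂(OH)₂]⁴−

[Zn(CN)₆]⁴−: Summing ligand charges against the −4 overall charge gives an oxidation state of +2 for zinc. Zinc is a group-12 element; Zn(II) is therefore d¹⁰. The d¹⁰ configuration leaves the e_g set evenly filled (or empty) — no strong Jahn–Teller driving force.
[Cr(ox)F₂(OH)₂]⁴−: Summing ligand charges against the −4 overall charge gives an oxidation state of +2 for chromium. Group 6 minus oxidation state 2 gives a d⁴ configuration. Fluoride, hydroxide, and oxalate are weak-field ligands for a first-row metal, so the complex is high-spin. The t₂g³e_g¹ (high-spin) configuration has an unevenly filled e_g set; the Jahn–Teller theorem predicts a tetragonal distortion (typically axial elongation) to lift the degeneracy.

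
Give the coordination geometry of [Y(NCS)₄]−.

tetrahedral

Ligand charges: each isothiocyanate is −1. With an overall charge of −1 the yttrium centre must be in the +3 oxidation state.
Yttrium is a group-3 element; Y(III) is therefore d⁰.
With 4 monodentate ligands the coordination number is 4.
A d⁰ ion has no crystal-field stabilisation preference between square planar and tetrahedral, so four ligands adopt the sterically favoured tetrahedral geometry.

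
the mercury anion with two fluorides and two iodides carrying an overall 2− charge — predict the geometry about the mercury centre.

tetrahedral

Summing ligand charges against the −2 overall charge gives an oxidation state of +2 for mercury.
Hg sits in group 12, so the d-electron count is 12 − 2 = 10.
With 4 monodentate ligands the coordination number is 4.
A d¹⁰ ion has no crystal-field stabilisation preference between square planar and tetrahedral, so four ligands adopt the sterically favoured tetrahedral geometry.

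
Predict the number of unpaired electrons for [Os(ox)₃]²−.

Each oxalate is −2; balancing the −2 overall charge requires Os(IV).
Group 8 minus oxidation state 4 gives a d⁴ configuration.
Counting donor atoms: 3×oxalate (bidentate) → 6 donors. Coordination number = 6.
The spin state decides the count: a 5d ion has a large Δₒ and is invariably low-spin.
An octahedral low-spin d⁴ ion is t₂g⁴e_g⁰, giving 2 unpaired electrons.

2 unpaired electrons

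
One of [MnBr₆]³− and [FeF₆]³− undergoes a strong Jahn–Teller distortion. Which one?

[MnBr₆]³−: Summing ligand charges against the −3 overall charge gives an oxidation state of +3 for manganese. Manganese is a group-7 element; Mn(III) is therefore d⁴. Bromide is a weak-field ligand for a first-row metal, so the complex is high-spin. The t₂g³e_g¹ (high-spin) configuration has an unevenly filled e_g set; the Jahn–Teller theorem predicts a tetragonal distortion (typically axial elongation) to lift the degeneracy.
[FeF₆]³−: Each fluoride is −1; balancing the −3 overall charge requires Fe(III). Iron is a group-8 element; Fe(III) is therefore d⁵. Fluoride is a weak-field ligand for a first-row metal, so the complex is high-spin. The d⁵ configuration leaves the e_g set evenly filled (or empty) — no strong Jahn–Teller driving force.

[MnBr₆]³−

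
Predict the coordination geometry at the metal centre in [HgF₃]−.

Ligand charges: each fluoride is −1. With an overall charge of −1 the mercury centre must be in the +2 oxidation state.
Mercury is a group-12 element; Hg(II) is therefore d¹⁰.
Coordination number: 3.
Three ligands around a d¹⁰ centre minimise repulsion in a trigonal-planar arrangement.

trigonal planar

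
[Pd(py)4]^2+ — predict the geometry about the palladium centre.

square planar

Summing ligand charges against the +2 overall charge gives an oxidation state of +2 for palladium.
Palladium is a group-10 element; Pd(II) is therefore d⁸.
Coordination number: 4.
A 4d d⁸ ion has a large crystal-field splitting; square planar leaves the high-energy d_{x²−y²} orbital empty and maximises CFSE.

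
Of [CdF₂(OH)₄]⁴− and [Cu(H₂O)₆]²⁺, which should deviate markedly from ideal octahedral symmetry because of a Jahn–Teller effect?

[Cu(H₂O)₆]²⁺

[CdF₂(OH)₄]⁴−: Ligand charges: each fluoride is −1; each hydroxide is −1. With an overall charge of −4 the cadmium centre must be in the +2 oxidation state. Group 12 minus oxidation state 2 gives a d¹⁰ configuration. The d¹⁰ configuration leaves the e_g set evenly filled (or empty) — no strong Jahn–Teller driving force.
[Cu(H₂O)₆]²⁺: Summing ligand charges against the +2 overall charge gives an oxidation state of +2 for copper. Group 11 minus oxidation state 2 gives a d⁹ configuration. The t₂g⁶e_g³ configuration has an unevenly filled e_g set; the Jahn–Teller theorem predicts a tetragonal distortion (typically axial elongation) to lift the degeneracy.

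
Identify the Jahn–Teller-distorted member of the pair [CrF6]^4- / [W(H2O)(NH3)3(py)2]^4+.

[CrF6]^4-: Ligand charges: each fluoride is −1. With an overall charge of −4 the chromium centre must be in the +2 oxidation state. Chromium is a group-6 element; Cr(II) is therefore d⁴. Fluoride is a weak-field ligand for a first-row metal, so the complex is high-spin. The t₂g³e_g¹ (high-spin) configuration has an unevenly filled e_g set; the Jahn–Teller theorem predicts a tetragonal distortion (typically axial elongation) to lift the degeneracy.
[W(H2O)(NH3)3(py)2]^4+: Ligand charges: water is neutral; ammonia is neutral; pyridine is neutral. With an overall charge of +4 the tungsten centre must be in the +4 oxidation state. Group 6 minus oxidation state 4 gives a d² configuration. The d² configuration leaves the e_g set evenly filled (or empty) — no strong Jahn–Teller driving force.

[CrF6]^4-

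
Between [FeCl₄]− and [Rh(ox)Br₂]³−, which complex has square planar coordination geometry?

[Rh(ox)Br₂]³−

For [FeCl₄]−: Ligand charges: each chloride is −1. With an overall charge of −1 the iron centre must be in the +3 oxidation state. Group 8 minus oxidation state 3 gives a d⁵ configuration. A high-spin d⁵ ion has zero CFSE in either geometry, so four ligands adopt the sterically favoured tetrahedral geometry. → tetrahedral.
For [Rh(ox)Br₂]³−: Ligand charges: each oxalate is −2; each bromide is −1. With an overall charge of −3 the rhodium centre must be in the +1 oxidation state. Rhodium is a group-9 element; Rh(I) is therefore d⁸. A 4d d⁸ ion has a large crystal-field splitting; square planar leaves the high-energy d_{x²−y²} orbital empty and maximises CFSE. → square planar.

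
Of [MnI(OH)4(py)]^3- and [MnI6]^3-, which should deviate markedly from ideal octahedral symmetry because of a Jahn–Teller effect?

[MnI(OH)4(py)]^3-: Ligand charges: each iodide is −1; each hydroxide is −1; pyridine is neutral. With an overall charge of −3 the manganese centre must be in the +2 oxidation state. Mn sits in group 7, so the d-electron count is 7 − 2 = 5. Hydroxide and iodide are weak-field ligands for a first-row metal, so the complex is high-spin. The d⁵ configuration leaves the e_g set evenly filled (or empty) — no strong Jahn–Teller driving force.
[MnI6]^3-: Each iodide is −1; balancing the −3 overall charge requires Mn(III). Manganese is a group-7 element; Mn(III) is therefore d⁴. Iodide is a weak-field ligand for a first-row metal, so the complex is high-spin. The t₂g³e_g¹ (high-spin) configuration has an unevenly filled e_g set; the Jahn–Teller theorem predicts a tetragonal distortion (typically axial elongation) to lift the degeneracy.

[MnI6]^3-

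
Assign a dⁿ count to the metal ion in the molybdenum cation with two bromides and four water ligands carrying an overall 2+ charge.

d2

Summing ligand charges against the +2 overall charge gives an oxidation state of +4 for molybdenum.
Mo sits in group 6, so the d-electron count is 6 − 4 = 2.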